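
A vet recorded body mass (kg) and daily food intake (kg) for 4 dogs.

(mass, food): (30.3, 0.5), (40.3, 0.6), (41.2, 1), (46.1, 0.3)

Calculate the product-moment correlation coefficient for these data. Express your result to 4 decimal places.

-0.0649

n = 4, Σx = 157.9, Σy = 2.4, Σx² = 6364.83, Σy² = 1.7, Σxy = 94.36
nΣxy − ΣxΣy = 377.44 − 378.96 = -1.52
nΣx² − (Σx)² = 25459.32 − 24932.41 = 526.91; nΣy² − (Σy)² = 6.8 − 5.76 = 1.04
r = -1.52 / √(526.91 × 1.04) = -1.52 / 23.4091 ≈ -0.0649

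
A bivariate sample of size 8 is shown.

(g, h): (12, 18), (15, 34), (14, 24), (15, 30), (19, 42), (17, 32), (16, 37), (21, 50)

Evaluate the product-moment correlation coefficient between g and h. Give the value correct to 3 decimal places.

0.954

n = 8, Σg = 129, Σh = 267, Σg² = 2137, Σh² = 9613, Σgh = 4496
nΣgh − ΣgΣh = 35968 − 34443 = 1525
nΣg² − (Σg)² = 17096 − 16641 = 455; nΣh² − (Σh)² = 76904 − 71289 = 5615
r = 1525 / √(455 × 5615) = 1525 / 1598.3820 ≈ 0.954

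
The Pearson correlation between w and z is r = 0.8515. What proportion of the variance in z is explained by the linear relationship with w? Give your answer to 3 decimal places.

r² = (0.8515)² = 0.725

0.725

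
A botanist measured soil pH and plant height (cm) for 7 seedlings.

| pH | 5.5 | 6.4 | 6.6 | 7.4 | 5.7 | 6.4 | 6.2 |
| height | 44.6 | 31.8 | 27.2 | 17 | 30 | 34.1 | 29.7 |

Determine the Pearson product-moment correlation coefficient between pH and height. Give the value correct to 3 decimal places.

n = 7, Σx = 44.2, Σy = 214.4, Σx² = 281.42, Σy² = 6974.14, Σxy = 1327.52
nΣxy − ΣxΣy = 9292.64 − 9476.48 = -183.84
nΣx² − (Σx)² = 1969.94 − 1953.64 = 16.3; nΣy² − (Σy)² = 48818.98 − 45967.36 = 2851.62
r = -183.84 / √(16.3 × 2851.62) = -183.84 / 215.5955 ≈ -0.853

-0.853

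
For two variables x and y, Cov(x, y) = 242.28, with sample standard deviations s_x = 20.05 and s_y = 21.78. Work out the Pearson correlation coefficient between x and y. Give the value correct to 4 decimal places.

r = Cov(x,y) / (s_x · s_y) = 242.28 / (20.05 × 21.78)
  = 242.28 / 436.6890 ≈ 0.5548

0.5548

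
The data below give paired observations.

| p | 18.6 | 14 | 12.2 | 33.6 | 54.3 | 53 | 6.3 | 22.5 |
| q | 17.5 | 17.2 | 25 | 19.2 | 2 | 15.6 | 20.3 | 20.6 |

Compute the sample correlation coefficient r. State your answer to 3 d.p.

-0.736

n = 8, Σp = 214.5, Σq = 137.4, Σp² = 8123.19, Σq² = 2679.54, Σpq = 3043.21
nΣpq − ΣpΣq = 24345.68 − 29472.3 = -5126.62
nΣp² − (Σp)² = 64985.52 − 46010.25 = 18975.27; nΣq² − (Σq)² = 21436.32 − 18878.76 = 2557.56
r = -5126.62 / √(18975.27 × 2557.56) = -5126.62 / 6966.3758 ≈ -0.736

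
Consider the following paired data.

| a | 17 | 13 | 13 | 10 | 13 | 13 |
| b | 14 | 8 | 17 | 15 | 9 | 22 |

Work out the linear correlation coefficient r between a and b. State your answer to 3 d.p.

n = 6, Σa = 79, Σb = 85, Σa² = 1065, Σb² = 1339, Σab = 1116
nΣab − ΣaΣb = 6696 − 6715 = -19
nΣa² − (Σa)² = 6390 − 6241 = 149; nΣb² − (Σb)² = 8034 − 7225 = 809
r = -19 / √(149 × 809) = -19 / 347.1901 ≈ -0.055

-0.055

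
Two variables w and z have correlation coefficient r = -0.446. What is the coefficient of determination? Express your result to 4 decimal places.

r² = (-0.446)² = 0.1989

0.1989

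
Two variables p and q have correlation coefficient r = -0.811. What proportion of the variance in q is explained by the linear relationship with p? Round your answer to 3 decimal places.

0.658

r² = (-0.811)² = 0.658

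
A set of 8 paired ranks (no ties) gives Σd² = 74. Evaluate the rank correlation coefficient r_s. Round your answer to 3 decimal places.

0.119

ρ = 1 − 6Σd² / [n(n²−1)] = 1 − 6×74 / (8×63)
  = 1 − 444/504 = 1 − 0.8810 ≈ 0.119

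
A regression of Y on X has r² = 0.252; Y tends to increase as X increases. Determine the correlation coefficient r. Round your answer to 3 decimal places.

|r| = √0.252 = 0.502
The association is positive, so r = 0.502.

0.502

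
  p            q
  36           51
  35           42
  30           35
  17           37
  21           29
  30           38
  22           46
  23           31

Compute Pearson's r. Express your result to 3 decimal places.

0.534

n = 8, Σp = 214, Σq = 309, Σp² = 6064, Σq² = 12321, Σpq = 8459
nΣpq − ΣpΣq = 67672 − 66126 = 1546
nΣp² − (Σp)² = 48512 − 45796 = 2716; nΣq² − (Σq)² = 98568 − 95481 = 3087
r = 1546 / √(2716 × 3087) = 1546 / 2895.5642 ≈ 0.534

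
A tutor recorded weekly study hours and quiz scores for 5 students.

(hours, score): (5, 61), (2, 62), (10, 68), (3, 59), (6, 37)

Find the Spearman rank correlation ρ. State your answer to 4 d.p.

0.1000

Rank hours: 3, 1, 5, 2, 4
Rank score: 3, 4, 5, 2, 1
d = rank(hours) − rank(score): 0, -3, 0, 0, 3; Σd² = 18
ρ = 1 − 6Σd² / [n(n²−1)] = 1 − 6×18 / (5×24) = 1 − 108/120 ≈ 0.1000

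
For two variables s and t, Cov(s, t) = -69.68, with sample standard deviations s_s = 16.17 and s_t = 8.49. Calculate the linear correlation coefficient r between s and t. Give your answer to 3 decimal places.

-0.508

r = Cov(s,t) / (s_s · s_t) = -69.68 / (16.17 × 8.49)
  = -69.68 / 137.2833 ≈ -0.508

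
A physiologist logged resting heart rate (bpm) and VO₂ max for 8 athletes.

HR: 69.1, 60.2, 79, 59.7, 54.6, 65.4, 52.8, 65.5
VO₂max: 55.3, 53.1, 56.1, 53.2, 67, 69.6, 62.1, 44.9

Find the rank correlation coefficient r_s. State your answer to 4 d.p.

Rank HR: 7, 4, 8, 3, 2, 5, 1, 6
Rank VO₂max: 4, 2, 5, 3, 7, 8, 6, 1
d = rank(HR) − rank(VO₂max): 3, 2, 3, 0, -5, -3, -5, 5; Σd² = 106
ρ = 1 − 6Σd² / [n(n²−1)] = 1 − 6×106 / (8×63) = 1 − 636/504 ≈ -0.2619

-0.2619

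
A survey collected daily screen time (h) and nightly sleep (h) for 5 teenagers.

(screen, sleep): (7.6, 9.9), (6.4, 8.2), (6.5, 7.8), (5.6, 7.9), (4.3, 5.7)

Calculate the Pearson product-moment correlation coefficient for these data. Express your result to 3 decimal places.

0.958

n = 5, Σx = 30.4, Σy = 39.5, Σx² = 190.82, Σy² = 320.99, Σxy = 247.17
nΣxy − ΣxΣy = 1235.85 − 1200.8 = 35.05
nΣx² − (Σx)² = 954.1 − 924.16 = 29.94; nΣy² − (Σy)² = 1604.95 − 1560.25 = 44.7
r = 35.05 / √(29.94 × 44.7) = 35.05 / 36.5830 ≈ 0.958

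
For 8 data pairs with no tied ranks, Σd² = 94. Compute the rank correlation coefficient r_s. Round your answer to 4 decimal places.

-0.1190

ρ = 1 − 6Σd² / [n(n²−1)] = 1 − 6×94 / (8×63)
  = 1 − 564/504 = 1 − 1.11905 ≈ -0.1190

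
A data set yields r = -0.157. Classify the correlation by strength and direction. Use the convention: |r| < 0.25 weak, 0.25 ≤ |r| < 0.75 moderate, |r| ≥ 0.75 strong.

weak negative

r = -0.157 < 0 so the relationship is negative.
|r| = 0.157, which falls in the weak range.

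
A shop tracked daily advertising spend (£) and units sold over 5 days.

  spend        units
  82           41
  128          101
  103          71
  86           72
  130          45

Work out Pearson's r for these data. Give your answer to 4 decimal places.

0.3333

n = 5, Σx = 529, Σy = 330, Σx² = 58013, Σy² = 24132, Σxy = 35645
nΣxy − ΣxΣy = 178225 − 174570 = 3655
nΣx² − (Σx)² = 290065 − 279841 = 10224; nΣy² − (Σy)² = 120660 − 108900 = 11760
r = 3655 / √(10224 × 11760) = 3655 / 10965.1375 ≈ 0.3333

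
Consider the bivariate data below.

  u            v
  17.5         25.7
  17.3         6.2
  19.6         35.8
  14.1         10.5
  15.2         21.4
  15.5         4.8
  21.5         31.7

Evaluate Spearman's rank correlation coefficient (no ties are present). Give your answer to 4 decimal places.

Rank u: 5, 4, 6, 1, 2, 3, 7
Rank v: 5, 2, 7, 3, 4, 1, 6
d = rank(u) − rank(v): 0, 2, -1, -2, -2, 2, 1; Σd² = 18
ρ = 1 − 6Σd² / [n(n²−1)] = 1 − 6×18 / (7×48) = 1 − 108/336 ≈ 0.6786

0.6786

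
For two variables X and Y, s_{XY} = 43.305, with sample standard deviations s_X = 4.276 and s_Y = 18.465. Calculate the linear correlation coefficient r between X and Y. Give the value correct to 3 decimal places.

r = Cov(X,Y) / (s_X · s_Y) = 43.305 / (4.276 × 18.465)
  = 43.305 / 78.9563 ≈ 0.548

0.548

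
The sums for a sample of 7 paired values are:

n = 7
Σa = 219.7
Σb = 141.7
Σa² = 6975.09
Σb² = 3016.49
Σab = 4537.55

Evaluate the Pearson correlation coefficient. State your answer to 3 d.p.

r = (nΣab − ΣaΣb) / √[(nΣa² − (Σa)²)(nΣb² − (Σb)²)]
Numerator: 7×4537.55 − 219.7×141.7 = 631.36
Denominator: √[(48825.63 − 48268.09)(21115.43 − 20078.89)] = √[557.54 × 1036.54] = 760.2056
r = 631.36 / 760.2056 ≈ 0.831

0.831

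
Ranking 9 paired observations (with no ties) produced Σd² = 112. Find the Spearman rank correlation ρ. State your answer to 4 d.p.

ρ = 1 − 6Σd² / [n(n²−1)] = 1 − 6×112 / (9×80)
  = 1 − 672/720 = 1 − 0.93333 ≈ 0.0667

0.0667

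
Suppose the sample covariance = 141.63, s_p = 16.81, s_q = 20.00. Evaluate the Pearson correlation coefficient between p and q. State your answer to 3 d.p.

0.421

r = Cov(p,q) / (s_p · s_q) = 141.63 / (16.81 × 20.00)
  = 141.63 / 336.2000 ≈ 0.421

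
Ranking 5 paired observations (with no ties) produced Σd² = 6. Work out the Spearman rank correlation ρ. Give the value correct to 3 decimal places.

0.700

ρ = 1 − 6Σd² / [n(n²−1)] = 1 − 6×6 / (5×24)
  = 1 − 36/120 = 1 − 0.3000 ≈ 0.700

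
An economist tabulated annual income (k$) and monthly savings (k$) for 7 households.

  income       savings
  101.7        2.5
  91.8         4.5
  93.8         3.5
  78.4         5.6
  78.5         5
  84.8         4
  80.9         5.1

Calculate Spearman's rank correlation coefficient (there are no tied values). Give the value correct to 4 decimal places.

-0.9286

Rank income: 7, 5, 6, 1, 2, 4, 3
Rank savings: 1, 4, 2, 7, 5, 3, 6
d = rank(income) − rank(savings): 6, 1, 4, -6, -3, 1, -3; Σd² = 108
ρ = 1 − 6Σd² / [n(n²−1)] = 1 − 6×108 / (7×48) = 1 − 648/336 ≈ -0.9286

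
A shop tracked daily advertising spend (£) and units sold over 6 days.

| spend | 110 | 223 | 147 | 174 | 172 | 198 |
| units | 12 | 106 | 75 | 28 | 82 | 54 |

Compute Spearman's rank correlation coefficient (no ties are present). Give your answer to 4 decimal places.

0.5429

Rank spend: 1, 6, 2, 4, 3, 5
Rank units: 1, 6, 4, 2, 5, 3
d = rank(spend) − rank(units): 0, 0, -2, 2, -2, 2; Σd² = 16
ρ = 1 − 6Σd² / [n(n²−1)] = 1 − 6×16 / (6×35) = 1 − 96/210 ≈ 0.5429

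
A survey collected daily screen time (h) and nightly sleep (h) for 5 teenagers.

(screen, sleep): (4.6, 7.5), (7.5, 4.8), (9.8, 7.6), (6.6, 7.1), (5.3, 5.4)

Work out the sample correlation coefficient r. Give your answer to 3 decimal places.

n = 5, Σx = 33.8, Σy = 32.4, Σx² = 245.1, Σy² = 216.62, Σxy = 220.46
nΣxy − ΣxΣy = 1102.3 − 1095.12 = 7.18
nΣx² − (Σx)² = 1225.5 − 1142.44 = 83.06; nΣy² − (Σy)² = 1083.1 − 1049.76 = 33.34
r = 7.18 / √(83.06 × 33.34) = 7.18 / 52.6234 ≈ 0.136

0.136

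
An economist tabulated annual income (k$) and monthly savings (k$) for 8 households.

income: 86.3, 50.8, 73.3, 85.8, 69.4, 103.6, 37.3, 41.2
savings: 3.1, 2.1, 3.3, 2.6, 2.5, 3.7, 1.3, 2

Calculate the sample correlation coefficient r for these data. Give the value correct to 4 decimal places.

n = 8, Σx = 547.7, Σy = 20.6, Σx² = 41400.91, Σy² = 57.3, Σxy = 1526.89
nΣxy − ΣxΣy = 12215.12 − 11282.62 = 932.5
nΣx² − (Σx)² = 331207.28 − 299975.29 = 31231.99; nΣy² − (Σy)² = 458.4 − 424.36 = 34.04
r = 932.5 / √(31231.99 × 34.04) = 932.5 / 1031.0853 ≈ 0.9044

0.9044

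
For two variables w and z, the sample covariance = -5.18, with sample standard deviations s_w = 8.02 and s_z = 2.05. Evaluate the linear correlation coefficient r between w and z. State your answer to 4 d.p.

r = Cov(w,z) / (s_w · s_z) = -5.18 / (8.02 × 2.05)
  = -5.18 / 16.4410 ≈ -0.3151

-0.3151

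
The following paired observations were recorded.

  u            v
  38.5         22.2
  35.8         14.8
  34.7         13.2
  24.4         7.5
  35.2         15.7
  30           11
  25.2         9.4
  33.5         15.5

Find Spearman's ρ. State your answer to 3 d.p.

0.881

Rank u: 8, 7, 5, 1, 6, 3, 2, 4
Rank v: 8, 5, 4, 1, 7, 3, 2, 6
d = rank(u) − rank(v): 0, 2, 1, 0, -1, 0, 0, -2; Σd² = 10
ρ = 1 − 6Σd² / [n(n²−1)] = 1 − 6×10 / (8×63) = 1 − 60/504 ≈ 0.881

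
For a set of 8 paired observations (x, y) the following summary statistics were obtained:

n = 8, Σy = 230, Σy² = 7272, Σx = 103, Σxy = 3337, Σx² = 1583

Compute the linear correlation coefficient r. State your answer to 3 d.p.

r = (nΣxy − ΣxΣy) / √[(nΣx² − (Σx)²)(nΣy² − (Σy)²)]
Numerator: 8×3337 − 103×230 = 3006
Denominator: √[(12664 − 10609)(58176 − 52900)] = √[2055 × 5276] = 3292.7466
r = 3006 / 3292.7466 ≈ 0.913

0.913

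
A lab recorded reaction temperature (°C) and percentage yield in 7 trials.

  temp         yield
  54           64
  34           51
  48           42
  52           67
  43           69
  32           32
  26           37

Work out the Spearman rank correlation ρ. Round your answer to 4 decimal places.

0.6429

Rank temp: 7, 3, 5, 6, 4, 2, 1
Rank yield: 5, 4, 3, 6, 7, 1, 2
d = rank(temp) − rank(yield): 2, -1, 2, 0, -3, 1, -1; Σd² = 20
ρ = 1 − 6Σd² / [n(n²−1)] = 1 − 6×20 / (7×48) = 1 − 120/336 ≈ 0.6429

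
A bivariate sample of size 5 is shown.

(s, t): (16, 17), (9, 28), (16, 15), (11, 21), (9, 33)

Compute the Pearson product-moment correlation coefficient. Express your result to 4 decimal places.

-0.9164

n = 5, Σs = 61, Σt = 114, Σs² = 795, Σt² = 2828, Σst = 1292
nΣst − ΣsΣt = 6460 − 6954 = -494
nΣs² − (Σs)² = 3975 − 3721 = 254; nΣt² − (Σt)² = 14140 − 12996 = 1144
r = -494 / √(254 × 1144) = -494 / 539.0510 ≈ -0.9164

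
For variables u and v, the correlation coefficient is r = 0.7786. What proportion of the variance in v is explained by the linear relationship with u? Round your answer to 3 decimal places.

0.606

r² = (0.7786)² = 0.606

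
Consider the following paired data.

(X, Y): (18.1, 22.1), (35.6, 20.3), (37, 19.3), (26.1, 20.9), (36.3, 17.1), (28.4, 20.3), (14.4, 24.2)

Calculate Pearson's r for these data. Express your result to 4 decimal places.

n = 7, ΣX = 195.9, ΣY = 144.2, ΣX² = 5976.79, ΣY² = 2999.94, ΣXY = 3928.01
nΣXY − ΣXΣY = 27496.07 − 28248.78 = -752.71
nΣX² − (ΣX)² = 41837.53 − 38376.81 = 3460.72; nΣY² − (ΣY)² = 20999.58 − 20793.64 = 205.94
r = -752.71 / √(3460.72 × 205.94) = -752.71 / 844.2160 ≈ -0.8916

-0.8916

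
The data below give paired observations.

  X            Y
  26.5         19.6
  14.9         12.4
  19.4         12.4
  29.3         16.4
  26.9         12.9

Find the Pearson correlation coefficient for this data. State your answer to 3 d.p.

n = 5, ΣX = 117, ΣY = 73.7, ΣX² = 2882.72, ΣY² = 1127.05, ΣXY = 1772.25
nΣXY − ΣXΣY = 8861.25 − 8622.9 = 238.35
nΣX² − (ΣX)² = 14413.6 − 13689 = 724.6; nΣY² − (ΣY)² = 5635.25 − 5431.69 = 203.56
r = 238.35 / √(724.6 × 203.56) = 238.35 / 384.0567 ≈ 0.621

0.621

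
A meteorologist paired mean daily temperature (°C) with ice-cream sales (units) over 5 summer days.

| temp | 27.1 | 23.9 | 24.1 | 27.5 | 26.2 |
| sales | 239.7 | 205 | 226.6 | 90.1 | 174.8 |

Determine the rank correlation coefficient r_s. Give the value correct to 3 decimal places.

Rank temp: 4, 1, 2, 5, 3
Rank sales: 5, 3, 4, 1, 2
d = rank(temp) − rank(sales): -1, -2, -2, 4, 1; Σd² = 26
ρ = 1 − 6Σd² / [n(n²−1)] = 1 − 6×26 / (5×24) = 1 − 156/120 ≈ -0.300

-0.300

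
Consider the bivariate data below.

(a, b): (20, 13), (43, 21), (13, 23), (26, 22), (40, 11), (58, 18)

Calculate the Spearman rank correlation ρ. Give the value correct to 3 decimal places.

Rank a: 2, 5, 1, 3, 4, 6
Rank b: 2, 4, 6, 5, 1, 3
d = rank(a) − rank(b): 0, 1, -5, -2, 3, 3; Σd² = 48
ρ = 1 − 6Σd² / [n(n²−1)] = 1 − 6×48 / (6×35) = 1 − 288/210 ≈ -0.371

-0.371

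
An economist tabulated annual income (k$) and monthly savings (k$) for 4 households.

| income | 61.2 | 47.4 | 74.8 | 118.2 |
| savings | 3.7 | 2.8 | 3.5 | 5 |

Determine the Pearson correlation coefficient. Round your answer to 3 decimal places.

0.959

n = 4, Σx = 301.6, Σy = 15, Σx² = 25558.48, Σy² = 58.78, Σxy = 1211.96
nΣxy − ΣxΣy = 4847.84 − 4524 = 323.84
nΣx² − (Σx)² = 102233.92 − 90962.56 = 11271.36; nΣy² − (Σy)² = 235.12 − 225 = 10.12
r = 323.84 / √(11271.36 × 10.12) = 323.84 / 337.7368 ≈ 0.959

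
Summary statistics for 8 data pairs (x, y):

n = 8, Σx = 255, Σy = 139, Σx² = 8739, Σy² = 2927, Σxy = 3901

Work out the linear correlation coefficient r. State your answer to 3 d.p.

r = (nΣxy − ΣxΣy) / √[(nΣx² − (Σx)²)(nΣy² − (Σy)²)]
Numerator: 8×3901 − 255×139 = -4237
Denominator: √[(69912 − 65025)(23416 − 19321)] = √[4887 × 4095] = 4473.5070
r = -4237 / 4473.5070 ≈ -0.947

-0.947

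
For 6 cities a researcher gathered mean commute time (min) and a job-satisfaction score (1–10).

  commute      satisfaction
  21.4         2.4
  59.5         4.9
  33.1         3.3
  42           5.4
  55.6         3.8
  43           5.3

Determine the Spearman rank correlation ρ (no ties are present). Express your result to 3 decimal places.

0.486

Rank commute: 1, 6, 2, 3, 5, 4
Rank satisfaction: 1, 4, 2, 6, 3, 5
d = rank(commute) − rank(satisfaction): 0, 2, 0, -3, 2, -1; Σd² = 18
ρ = 1 − 6Σd² / [n(n²−1)] = 1 − 6×18 / (6×35) = 1 − 108/210 ≈ 0.486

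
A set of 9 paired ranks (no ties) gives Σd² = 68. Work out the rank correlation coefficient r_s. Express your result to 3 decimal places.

ρ = 1 − 6Σd² / [n(n²−1)] = 1 − 6×68 / (9×80)
  = 1 − 408/720 = 1 − 0.5667 ≈ 0.433

0.433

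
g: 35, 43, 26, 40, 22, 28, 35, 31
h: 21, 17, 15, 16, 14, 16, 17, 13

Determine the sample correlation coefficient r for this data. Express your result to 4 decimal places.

0.4780

n = 8, Σg = 260, Σh = 129, Σg² = 8804, Σh² = 2121, Σgh = 4250
nΣgh − ΣgΣh = 34000 − 33540 = 460
nΣg² − (Σg)² = 70432 − 67600 = 2832; nΣh² − (Σh)² = 16968 − 16641 = 327
r = 460 / √(2832 × 327) = 460 / 962.3222 ≈ 0.4780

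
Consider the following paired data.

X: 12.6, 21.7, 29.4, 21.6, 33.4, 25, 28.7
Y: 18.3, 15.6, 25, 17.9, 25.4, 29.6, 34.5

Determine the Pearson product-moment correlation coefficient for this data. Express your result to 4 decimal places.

n = 7, ΣX = 172.4, ΣY = 166.3, ΣX² = 4524.82, ΣY² = 4235.23, ΣXY = 4269.25
nΣXY − ΣXΣY = 29884.75 − 28670.12 = 1214.63
nΣX² − (ΣX)² = 31673.74 − 29721.76 = 1951.98; nΣY² − (ΣY)² = 29646.61 − 27655.69 = 1990.92
r = 1214.63 / √(1951.98 × 1990.92) = 1214.63 / 1971.3539 ≈ 0.6161

0.6161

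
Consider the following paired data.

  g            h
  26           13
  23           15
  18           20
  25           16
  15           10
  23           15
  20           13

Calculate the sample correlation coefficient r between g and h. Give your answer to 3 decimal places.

0.167

n = 7, Σg = 150, Σh = 102, Σg² = 3308, Σh² = 1544, Σgh = 2198
nΣgh − ΣgΣh = 15386 − 15300 = 86
nΣg² − (Σg)² = 23156 − 22500 = 656; nΣh² − (Σh)² = 10808 − 10404 = 404
r = 86 / √(656 × 404) = 86 / 514.8048 ≈ 0.167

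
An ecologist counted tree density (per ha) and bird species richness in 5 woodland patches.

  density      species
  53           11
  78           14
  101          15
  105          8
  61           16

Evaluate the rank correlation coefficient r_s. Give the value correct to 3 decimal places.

-0.300

Rank density: 1, 3, 4, 5, 2
Rank species: 2, 3, 4, 1, 5
d = rank(density) − rank(species): -1, 0, 0, 4, -3; Σd² = 26
ρ = 1 − 6Σd² / [n(n²−1)] = 1 − 6×26 / (5×24) = 1 − 156/120 ≈ -0.300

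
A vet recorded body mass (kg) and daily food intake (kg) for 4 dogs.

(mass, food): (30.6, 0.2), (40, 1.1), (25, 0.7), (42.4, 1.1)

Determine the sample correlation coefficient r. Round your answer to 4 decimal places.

n = 4, Σx = 138, Σy = 3.1, Σx² = 4959.12, Σy² = 2.95, Σxy = 114.26
nΣxy − ΣxΣy = 457.04 − 427.8 = 29.24
nΣx² − (Σx)² = 19836.48 − 19044 = 792.48; nΣy² − (Σy)² = 11.8 − 9.61 = 2.19
r = 29.24 / √(792.48 × 2.19) = 29.24 / 41.6597 ≈ 0.7019

0.7019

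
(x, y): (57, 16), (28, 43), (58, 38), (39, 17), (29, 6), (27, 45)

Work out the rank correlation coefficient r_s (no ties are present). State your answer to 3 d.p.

Rank x: 5, 2, 6, 4, 3, 1
Rank y: 2, 5, 4, 3, 1, 6
d = rank(x) − rank(y): 3, -3, 2, 1, 2, -5; Σd² = 52
ρ = 1 − 6Σd² / [n(n²−1)] = 1 − 6×52 / (6×35) = 1 − 312/210 ≈ -0.486

-0.486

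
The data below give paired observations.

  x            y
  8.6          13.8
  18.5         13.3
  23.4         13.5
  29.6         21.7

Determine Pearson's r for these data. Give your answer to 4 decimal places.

0.6931

n = 4, Σx = 80.1, Σy = 62.3, Σx² = 1839.93, Σy² = 1020.47, Σxy = 1322.95
nΣxy − ΣxΣy = 5291.8 − 4990.23 = 301.57
nΣx² − (Σx)² = 7359.72 − 6416.01 = 943.71; nΣy² − (Σy)² = 4081.88 − 3881.29 = 200.59
r = 301.57 / √(943.71 × 200.59) = 301.57 / 435.0848 ≈ 0.6931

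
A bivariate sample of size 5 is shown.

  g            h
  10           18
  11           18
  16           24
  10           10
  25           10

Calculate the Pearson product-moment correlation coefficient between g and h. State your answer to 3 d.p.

-0.259

n = 5, Σg = 72, Σh = 80, Σg² = 1202, Σh² = 1424, Σgh = 1112
nΣgh − ΣgΣh = 5560 − 5760 = -200
nΣg² − (Σg)² = 6010 − 5184 = 826; nΣh² − (Σh)² = 7120 − 6400 = 720
r = -200 / √(826 × 720) = -200 / 771.1809 ≈ -0.259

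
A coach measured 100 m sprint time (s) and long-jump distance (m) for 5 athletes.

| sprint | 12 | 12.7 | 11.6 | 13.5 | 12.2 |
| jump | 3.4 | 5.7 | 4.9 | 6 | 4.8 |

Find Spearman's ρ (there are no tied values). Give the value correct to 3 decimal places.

Rank sprint: 2, 4, 1, 5, 3
Rank jump: 1, 4, 3, 5, 2
d = rank(sprint) − rank(jump): 1, 0, -2, 0, 1; Σd² = 6
ρ = 1 − 6Σd² / [n(n²−1)] = 1 − 6×6 / (5×24) = 1 − 36/120 ≈ 0.700

0.700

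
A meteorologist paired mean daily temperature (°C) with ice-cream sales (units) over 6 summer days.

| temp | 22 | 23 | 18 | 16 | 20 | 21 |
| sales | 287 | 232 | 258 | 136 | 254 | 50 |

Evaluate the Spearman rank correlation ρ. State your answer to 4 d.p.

Rank temp: 5, 6, 2, 1, 3, 4
Rank sales: 6, 3, 5, 2, 4, 1
d = rank(temp) − rank(sales): -1, 3, -3, -1, -1, 3; Σd² = 30
ρ = 1 − 6Σd² / [n(n²−1)] = 1 − 6×30 / (6×35) = 1 − 180/210 ≈ 0.1429

0.1429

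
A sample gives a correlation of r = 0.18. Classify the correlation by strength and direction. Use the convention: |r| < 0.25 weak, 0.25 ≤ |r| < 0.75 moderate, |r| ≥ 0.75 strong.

weak positive

r = 0.18 > 0 so the relationship is positive.
|r| = 0.18, which falls in the weak range.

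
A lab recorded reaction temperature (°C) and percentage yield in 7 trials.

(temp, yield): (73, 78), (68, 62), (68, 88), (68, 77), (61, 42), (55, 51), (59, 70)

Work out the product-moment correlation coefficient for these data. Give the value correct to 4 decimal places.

0.6602

n = 7, Σx = 452, Σy = 468, Σx² = 29428, Σy² = 32866, Σxy = 30627
nΣxy − ΣxΣy = 214389 − 211536 = 2853
nΣx² − (Σx)² = 205996 − 204304 = 1692; nΣy² − (Σy)² = 230062 − 219024 = 11038
r = 2853 / √(1692 × 11038) = 2853 / 4321.6080 ≈ 0.6602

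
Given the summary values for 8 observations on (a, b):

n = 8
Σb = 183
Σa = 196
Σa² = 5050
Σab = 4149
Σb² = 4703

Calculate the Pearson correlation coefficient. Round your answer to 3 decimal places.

-0.934

r = (nΣab − ΣaΣb) / √[(nΣa² − (Σa)²)(nΣb² − (Σb)²)]
Numerator: 8×4149 − 196×183 = -2676
Denominator: √[(40400 − 38416)(37624 − 33489)] = √[1984 × 4135] = 2864.2346
r = -2676 / 2864.2346 ≈ -0.934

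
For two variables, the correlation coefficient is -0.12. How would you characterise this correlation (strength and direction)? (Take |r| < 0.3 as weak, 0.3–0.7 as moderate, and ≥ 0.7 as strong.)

weak negative

r = -0.12 < 0 so the relationship is negative.
|r| = 0.12, which falls in the weak range.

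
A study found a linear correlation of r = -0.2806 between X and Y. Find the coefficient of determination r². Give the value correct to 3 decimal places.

0.079

r² = (-0.2806)² = 0.079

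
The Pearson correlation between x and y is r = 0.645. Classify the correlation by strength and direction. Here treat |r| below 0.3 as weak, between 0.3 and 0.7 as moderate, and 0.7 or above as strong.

r = 0.645 > 0 so the relationship is positive.
|r| = 0.645, which falls in the moderate range.

moderate positive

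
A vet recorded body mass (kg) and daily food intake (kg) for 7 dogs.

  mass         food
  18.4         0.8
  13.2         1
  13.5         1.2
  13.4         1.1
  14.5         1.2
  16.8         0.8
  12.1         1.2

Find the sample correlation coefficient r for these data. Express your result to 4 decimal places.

n = 7, Σx = 101.9, Σy = 7.3, Σx² = 1513.51, Σy² = 7.81, Σxy = 104.22
nΣxy − ΣxΣy = 729.54 − 743.87 = -14.33
nΣx² − (Σx)² = 10594.57 − 10383.61 = 210.96; nΣy² − (Σy)² = 54.67 − 53.29 = 1.38
r = -14.33 / √(210.96 × 1.38) = -14.33 / 17.0624 ≈ -0.8399

-0.8399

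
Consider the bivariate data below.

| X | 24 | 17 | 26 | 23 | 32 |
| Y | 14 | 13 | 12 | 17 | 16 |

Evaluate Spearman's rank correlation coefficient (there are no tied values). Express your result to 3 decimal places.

Rank X: 3, 1, 4, 2, 5
Rank Y: 3, 2, 1, 5, 4
d = rank(X) − rank(Y): 0, -1, 3, -3, 1; Σd² = 20
ρ = 1 − 6Σd² / [n(n²−1)] = 1 − 6×20 / (5×24) = 1 − 120/120 ≈ 0.000

0.000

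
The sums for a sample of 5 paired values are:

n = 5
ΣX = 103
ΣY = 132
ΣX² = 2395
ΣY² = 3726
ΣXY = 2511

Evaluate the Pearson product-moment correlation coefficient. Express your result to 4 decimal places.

r = (nΣXY − ΣXΣY) / √[(nΣX² − (ΣX)²)(nΣY² − (ΣY)²)]
Numerator: 5×2511 − 103×132 = -1041
Denominator: √[(11975 − 10609)(18630 − 17424)] = √[1366 × 1206] = 1283.5093
r = -1041 / 1283.5093 ≈ -0.8111

-0.8111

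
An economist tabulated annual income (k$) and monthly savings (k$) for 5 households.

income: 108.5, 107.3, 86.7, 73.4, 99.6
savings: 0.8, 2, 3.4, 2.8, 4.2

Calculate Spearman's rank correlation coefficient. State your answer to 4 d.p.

-0.6000

Rank income: 5, 4, 2, 1, 3
Rank savings: 1, 2, 4, 3, 5
d = rank(income) − rank(savings): 4, 2, -2, -2, -2; Σd² = 32
ρ = 1 − 6Σd² / [n(n²−1)] = 1 − 6×32 / (5×24) = 1 − 192/120 ≈ -0.6000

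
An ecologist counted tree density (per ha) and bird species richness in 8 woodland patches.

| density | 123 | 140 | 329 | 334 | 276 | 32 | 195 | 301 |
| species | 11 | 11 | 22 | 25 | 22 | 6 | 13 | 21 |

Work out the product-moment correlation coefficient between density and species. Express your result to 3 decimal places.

0.980

n = 8, Σx = 1730, Σy = 131, Σx² = 460352, Σy² = 2481, Σxy = 33601
nΣxy − ΣxΣy = 268808 − 226630 = 42178
nΣx² − (Σx)² = 3682816 − 2992900 = 689916; nΣy² − (Σy)² = 19848 − 17161 = 2687
r = 42178 / √(689916 × 2687) = 42178 / 43055.8276 ≈ 0.980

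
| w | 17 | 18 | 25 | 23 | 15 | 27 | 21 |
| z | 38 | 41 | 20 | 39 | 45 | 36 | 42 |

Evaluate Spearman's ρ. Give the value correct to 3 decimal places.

-0.714

Rank w: 2, 3, 6, 5, 1, 7, 4
Rank z: 3, 5, 1, 4, 7, 2, 6
d = rank(w) − rank(z): -1, -2, 5, 1, -6, 5, -2; Σd² = 96
ρ = 1 − 6Σd² / [n(n²−1)] = 1 − 6×96 / (7×48) = 1 − 576/336 ≈ -0.714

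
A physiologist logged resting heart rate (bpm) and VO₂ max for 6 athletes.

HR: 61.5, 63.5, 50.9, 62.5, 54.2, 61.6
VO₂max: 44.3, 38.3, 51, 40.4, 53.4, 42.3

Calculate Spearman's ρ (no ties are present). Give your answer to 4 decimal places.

Rank HR: 3, 6, 1, 5, 2, 4
Rank VO₂max: 4, 1, 5, 2, 6, 3
d = rank(HR) − rank(VO₂max): -1, 5, -4, 3, -4, 1; Σd² = 68
ρ = 1 − 6Σd² / [n(n²−1)] = 1 − 6×68 / (6×35) = 1 − 408/210 ≈ -0.9429

-0.9429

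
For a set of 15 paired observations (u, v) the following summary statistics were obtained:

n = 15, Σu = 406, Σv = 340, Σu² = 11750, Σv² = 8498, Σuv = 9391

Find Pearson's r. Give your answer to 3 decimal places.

r = (nΣuv − ΣuΣv) / √[(nΣu² − (Σu)²)(nΣv² − (Σv)²)]
Numerator: 15×9391 − 406×340 = 2825
Denominator: √[(176250 − 164836)(127470 − 115600)] = √[11414 × 11870] = 11639.7672
r = 2825 / 11639.7672 ≈ 0.243

0.243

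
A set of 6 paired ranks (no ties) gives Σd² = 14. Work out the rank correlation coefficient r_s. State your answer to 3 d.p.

0.600

ρ = 1 − 6Σd² / [n(n²−1)] = 1 − 6×14 / (6×35)
  = 1 − 84/210 = 1 − 0.4000 ≈ 0.600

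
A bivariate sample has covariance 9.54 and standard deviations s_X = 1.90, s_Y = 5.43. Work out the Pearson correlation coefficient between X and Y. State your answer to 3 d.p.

r = Cov(X,Y) / (s_X · s_Y) = 9.54 / (1.90 × 5.43)
  = 9.54 / 10.3170 ≈ 0.925

0.925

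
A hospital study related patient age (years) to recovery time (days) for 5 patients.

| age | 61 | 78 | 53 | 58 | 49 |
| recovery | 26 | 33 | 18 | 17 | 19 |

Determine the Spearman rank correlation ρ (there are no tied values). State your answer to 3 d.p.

0.600

Rank age: 4, 5, 2, 3, 1
Rank recovery: 4, 5, 2, 1, 3
d = rank(age) − rank(recovery): 0, 0, 0, 2, -2; Σd² = 8
ρ = 1 − 6Σd² / [n(n²−1)] = 1 − 6×8 / (5×24) = 1 − 48/120 ≈ 0.600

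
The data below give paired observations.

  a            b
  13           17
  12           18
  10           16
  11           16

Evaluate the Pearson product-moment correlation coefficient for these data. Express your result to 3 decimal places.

0.674

n = 4, Σa = 46, Σb = 67, Σa² = 534, Σb² = 1125, Σab = 773
nΣab − ΣaΣb = 3092 − 3082 = 10
nΣa² − (Σa)² = 2136 − 2116 = 20; nΣb² − (Σb)² = 4500 − 4489 = 11
r = 10 / √(20 × 11) = 10 / 14.8324 ≈ 0.674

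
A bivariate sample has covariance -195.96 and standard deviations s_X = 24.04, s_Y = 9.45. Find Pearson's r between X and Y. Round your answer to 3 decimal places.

-0.863

r = Cov(X,Y) / (s_X · s_Y) = -195.96 / (24.04 × 9.45)
  = -195.96 / 227.1780 ≈ -0.863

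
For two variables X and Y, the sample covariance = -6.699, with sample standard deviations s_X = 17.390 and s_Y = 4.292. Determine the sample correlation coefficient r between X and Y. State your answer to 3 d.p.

-0.090

r = Cov(X,Y) / (s_X · s_Y) = -6.699 / (17.390 × 4.292)
  = -6.699 / 74.6379 ≈ -0.090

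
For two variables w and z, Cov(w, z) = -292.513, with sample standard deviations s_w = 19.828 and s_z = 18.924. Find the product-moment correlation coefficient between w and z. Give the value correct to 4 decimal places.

-0.7796

r = Cov(w,z) / (s_w · s_z) = -292.513 / (19.828 × 18.924)
  = -292.513 / 375.2251 ≈ -0.7796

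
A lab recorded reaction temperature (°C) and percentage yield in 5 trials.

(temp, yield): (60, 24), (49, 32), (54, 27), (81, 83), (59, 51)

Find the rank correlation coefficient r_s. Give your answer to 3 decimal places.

0.300

Rank temp: 4, 1, 2, 5, 3
Rank yield: 1, 3, 2, 5, 4
d = rank(temp) − rank(yield): 3, -2, 0, 0, -1; Σd² = 14
ρ = 1 − 6Σd² / [n(n²−1)] = 1 − 6×14 / (5×24) = 1 − 84/120 ≈ 0.300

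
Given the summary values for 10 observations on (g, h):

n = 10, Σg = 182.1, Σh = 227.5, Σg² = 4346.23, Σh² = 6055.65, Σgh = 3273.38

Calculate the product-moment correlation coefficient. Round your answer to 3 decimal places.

-0.913

r = (nΣgh − ΣgΣh) / √[(nΣg² − (Σg)²)(nΣh² − (Σh)²)]
Numerator: 10×3273.38 − 182.1×227.5 = -8693.95
Denominator: √[(43462.3 − 33160.41)(60556.5 − 51756.25)] = √[10301.89 × 8800.25] = 9521.5129
r = -8693.95 / 9521.5129 ≈ -0.913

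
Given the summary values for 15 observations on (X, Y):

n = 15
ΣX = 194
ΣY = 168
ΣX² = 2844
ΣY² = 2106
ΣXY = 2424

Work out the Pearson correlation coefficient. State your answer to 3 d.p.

r = (nΣXY − ΣXΣY) / √[(nΣX² − (ΣX)²)(nΣY² − (ΣY)²)]
Numerator: 15×2424 − 194×168 = 3768
Denominator: √[(42660 − 37636)(31590 − 28224)] = √[5024 × 3366] = 4112.2724
r = 3768 / 4112.2724 ≈ 0.916

0.916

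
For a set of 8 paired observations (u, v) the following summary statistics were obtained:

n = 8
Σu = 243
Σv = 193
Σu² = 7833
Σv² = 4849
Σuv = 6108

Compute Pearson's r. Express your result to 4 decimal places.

r = (nΣuv − ΣuΣv) / √[(nΣu² − (Σu)²)(nΣv² − (Σv)²)]
Numerator: 8×6108 − 243×193 = 1965
Denominator: √[(62664 − 59049)(38792 − 37249)] = √[3615 × 1543] = 2361.7673
r = 1965 / 2361.7673 ≈ 0.8320

0.8320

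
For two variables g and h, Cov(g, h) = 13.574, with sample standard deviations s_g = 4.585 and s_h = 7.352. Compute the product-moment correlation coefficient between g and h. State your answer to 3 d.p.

r = Cov(g,h) / (s_g · s_h) = 13.574 / (4.585 × 7.352)
  = 13.574 / 33.7089 ≈ 0.403

0.403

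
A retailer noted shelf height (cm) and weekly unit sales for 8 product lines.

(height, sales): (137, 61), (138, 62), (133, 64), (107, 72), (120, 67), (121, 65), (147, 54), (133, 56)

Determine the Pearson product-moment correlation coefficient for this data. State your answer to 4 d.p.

n = 8, Σx = 1036, Σy = 501, Σx² = 135290, Σy² = 31611, Σxy = 64420
nΣxy − ΣxΣy = 515360 − 519036 = -3676
nΣx² − (Σx)² = 1082320 − 1073296 = 9024; nΣy² − (Σy)² = 252888 − 251001 = 1887
r = -3676 / √(9024 × 1887) = -3676 / 4126.5346 ≈ -0.8908

-0.8908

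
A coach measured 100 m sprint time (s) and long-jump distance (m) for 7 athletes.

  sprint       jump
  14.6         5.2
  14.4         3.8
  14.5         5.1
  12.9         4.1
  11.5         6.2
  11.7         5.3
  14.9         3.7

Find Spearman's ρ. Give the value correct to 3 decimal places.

Rank sprint: 6, 4, 5, 3, 1, 2, 7
Rank jump: 5, 2, 4, 3, 7, 6, 1
d = rank(sprint) − rank(jump): 1, 2, 1, 0, -6, -4, 6; Σd² = 94
ρ = 1 − 6Σd² / [n(n²−1)] = 1 − 6×94 / (7×48) = 1 − 564/336 ≈ -0.679

-0.679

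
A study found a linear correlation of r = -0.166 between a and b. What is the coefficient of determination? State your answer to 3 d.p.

r² = (-0.166)² = 0.028

0.028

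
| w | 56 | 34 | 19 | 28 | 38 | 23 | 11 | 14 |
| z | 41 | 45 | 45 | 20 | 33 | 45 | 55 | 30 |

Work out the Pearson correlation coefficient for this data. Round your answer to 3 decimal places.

n = 8, Σw = 223, Σz = 314, Σw² = 7727, Σz² = 13170, Σwz = 8555
nΣwz − ΣwΣz = 68440 − 70022 = -1582
nΣw² − (Σw)² = 61816 − 49729 = 12087; nΣz² − (Σz)² = 105360 − 98596 = 6764
r = -1582 / √(12087 × 6764) = -1582 / 9041.9283 ≈ -0.175

-0.175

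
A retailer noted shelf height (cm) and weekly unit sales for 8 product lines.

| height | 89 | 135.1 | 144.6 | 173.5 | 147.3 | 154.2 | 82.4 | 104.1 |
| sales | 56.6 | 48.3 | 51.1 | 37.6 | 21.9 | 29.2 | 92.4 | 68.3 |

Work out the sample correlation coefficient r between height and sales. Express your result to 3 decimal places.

n = 8, Σx = 1030.2, Σy = 405.4, Σx² = 140285.92, Σy² = 24096.32, Σxy = 47927.69
nΣxy − ΣxΣy = 383421.52 − 417643.08 = -34221.56
nΣx² − (Σx)² = 1122287.36 − 1061312.04 = 60975.32; nΣy² − (Σy)² = 192770.56 − 164349.16 = 28421.4
r = -34221.56 / √(60975.32 × 28421.4) = -34221.56 / 41629.3642 ≈ -0.822

-0.822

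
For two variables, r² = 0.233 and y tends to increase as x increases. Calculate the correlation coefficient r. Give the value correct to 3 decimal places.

0.483

|r| = √0.233 = 0.483
The association is positive, so r = 0.483.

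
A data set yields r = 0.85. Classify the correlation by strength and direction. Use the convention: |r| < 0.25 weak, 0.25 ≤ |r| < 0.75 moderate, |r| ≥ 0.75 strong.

r = 0.85 > 0 so the relationship is positive.
|r| = 0.85, which falls in the strong range.

strong positive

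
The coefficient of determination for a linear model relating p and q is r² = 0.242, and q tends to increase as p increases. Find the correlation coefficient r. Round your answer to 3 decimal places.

|r| = √0.242 = 0.492
The association is positive, so r = 0.492.

0.492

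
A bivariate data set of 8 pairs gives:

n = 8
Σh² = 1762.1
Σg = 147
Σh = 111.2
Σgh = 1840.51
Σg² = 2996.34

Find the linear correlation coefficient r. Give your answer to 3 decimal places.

-0.802

r = (nΣgh − ΣgΣh) / √[(nΣg² − (Σg)²)(nΣh² − (Σh)²)]
Numerator: 8×1840.51 − 147×111.2 = -1622.32
Denominator: √[(23970.72 − 21609)(14096.8 − 12365.44)] = √[2361.72 × 1731.36] = 2022.1245
r = -1622.32 / 2022.1245 ≈ -0.802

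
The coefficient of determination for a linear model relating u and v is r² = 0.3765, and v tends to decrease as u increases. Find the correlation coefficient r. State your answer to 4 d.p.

-0.6136

|r| = √0.3765 = 0.6136
The association is negative, so r = −0.6136.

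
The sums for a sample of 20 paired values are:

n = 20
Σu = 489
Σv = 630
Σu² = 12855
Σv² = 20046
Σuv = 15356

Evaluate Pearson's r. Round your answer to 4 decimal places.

-0.1117

r = (nΣuv − ΣuΣv) / √[(nΣu² − (Σu)²)(nΣv² − (Σv)²)]
Numerator: 20×15356 − 489×630 = -950
Denominator: √[(257100 − 239121)(400920 − 396900)] = √[17979 × 4020] = 8501.5046
r = -950 / 8501.5046 ≈ -0.1117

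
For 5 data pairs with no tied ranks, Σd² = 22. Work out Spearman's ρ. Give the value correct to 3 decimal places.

-0.100

ρ = 1 − 6Σd² / [n(n²−1)] = 1 − 6×22 / (5×24)
  = 1 − 132/120 = 1 − 1.1000 ≈ -0.100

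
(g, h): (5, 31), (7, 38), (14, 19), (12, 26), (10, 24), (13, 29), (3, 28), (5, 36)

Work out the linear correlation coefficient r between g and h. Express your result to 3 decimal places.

n = 8, Σg = 69, Σh = 231, Σg² = 717, Σh² = 6939, Σgh = 1880
nΣgh − ΣgΣh = 15040 − 15939 = -899
nΣg² − (Σg)² = 5736 − 4761 = 975; nΣh² − (Σh)² = 55512 − 53361 = 2151
r = -899 / √(975 × 2151) = -899 / 1448.1799 ≈ -0.621

-0.621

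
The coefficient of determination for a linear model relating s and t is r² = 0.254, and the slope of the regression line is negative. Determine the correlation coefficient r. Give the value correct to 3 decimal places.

|r| = √0.254 = 0.504
The association is negative, so r = −0.504.

-0.504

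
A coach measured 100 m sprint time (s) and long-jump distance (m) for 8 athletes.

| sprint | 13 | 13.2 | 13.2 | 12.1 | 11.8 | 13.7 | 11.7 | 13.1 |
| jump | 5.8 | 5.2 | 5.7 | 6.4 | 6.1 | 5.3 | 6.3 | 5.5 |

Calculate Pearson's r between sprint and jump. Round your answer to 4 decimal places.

n = 8, Σx = 101.8, Σy = 46.3, Σx² = 1299.32, Σy² = 269.37, Σxy = 587.07
nΣxy − ΣxΣy = 4696.56 − 4713.34 = -16.78
nΣx² − (Σx)² = 10394.56 − 10363.24 = 31.32; nΣy² − (Σy)² = 2154.96 − 2143.69 = 11.27
r = -16.78 / √(31.32 × 11.27) = -16.78 / 18.7877 ≈ -0.8931

-0.8931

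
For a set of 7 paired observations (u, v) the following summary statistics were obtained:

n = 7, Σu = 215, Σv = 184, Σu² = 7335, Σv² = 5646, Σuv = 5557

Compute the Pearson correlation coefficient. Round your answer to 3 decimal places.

r = (nΣuv − ΣuΣv) / √[(nΣu² − (Σu)²)(nΣv² − (Σv)²)]
Numerator: 7×5557 − 215×184 = -661
Denominator: √[(51345 − 46225)(39522 − 33856)] = √[5120 × 5666] = 5386.0858
r = -661 / 5386.0858 ≈ -0.123

-0.123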